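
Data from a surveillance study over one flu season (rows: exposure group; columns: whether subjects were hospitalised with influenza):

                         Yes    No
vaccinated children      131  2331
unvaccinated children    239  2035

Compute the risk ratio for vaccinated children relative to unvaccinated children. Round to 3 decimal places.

RR ≈ 0.506

risk, vaccinated children = 131/2462 = 0.0532
risk, unvaccinated children = 239/2274 = 0.1051
RR = 0.0532 / 0.1051 = 0.506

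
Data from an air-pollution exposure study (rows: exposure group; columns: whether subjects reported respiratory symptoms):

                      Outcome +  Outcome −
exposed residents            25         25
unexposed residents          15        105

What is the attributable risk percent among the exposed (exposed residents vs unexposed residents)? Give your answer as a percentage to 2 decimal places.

AR% = 75.00%

risk, exposed residents = 25/50 = 0.5000
risk, unexposed residents = 15/120 = 0.1250
AR% = (0.5000 − 0.1250) / 0.5000 = 0.7500 → 75.00%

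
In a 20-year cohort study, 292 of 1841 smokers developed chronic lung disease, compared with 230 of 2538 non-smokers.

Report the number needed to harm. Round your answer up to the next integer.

15

risk, smokers = 292/1841 = 0.158609
risk, non-smokers = 230/2538 = 0.090623
absolute risk difference = 0.067987
1 / 0.067987 = 14.709 → round up → 15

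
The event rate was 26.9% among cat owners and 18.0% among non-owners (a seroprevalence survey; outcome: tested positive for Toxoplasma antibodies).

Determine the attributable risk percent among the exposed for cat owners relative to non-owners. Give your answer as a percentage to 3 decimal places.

AR% = (0.2690 − 0.1800) / 0.2690 = 0.3309 → 33.086%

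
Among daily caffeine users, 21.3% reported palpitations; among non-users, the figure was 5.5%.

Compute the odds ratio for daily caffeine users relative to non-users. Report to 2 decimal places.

4.65

odds, daily caffeine users = 0.2130/0.7870 = 0.2706
odds, non-users = 0.0550/0.9450 = 0.0582
OR = 0.2706 / 0.0582 = 4.65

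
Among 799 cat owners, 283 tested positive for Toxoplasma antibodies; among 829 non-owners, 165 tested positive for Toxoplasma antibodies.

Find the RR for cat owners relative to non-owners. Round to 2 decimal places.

1.78

risk, cat owners = 283/799 = 0.3542
risk, non-owners = 165/829 = 0.1990
RR = 0.3542 / 0.1990 = 1.78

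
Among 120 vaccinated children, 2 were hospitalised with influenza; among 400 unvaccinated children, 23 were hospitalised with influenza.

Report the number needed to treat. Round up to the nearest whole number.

NNT ≈ 25

risk, vaccinated children = 2/120 = 0.016667
risk, unvaccinated children = 23/400 = 0.057500
absolute risk difference = 0.040833
1 / 0.040833 = 24.490 → round up → 25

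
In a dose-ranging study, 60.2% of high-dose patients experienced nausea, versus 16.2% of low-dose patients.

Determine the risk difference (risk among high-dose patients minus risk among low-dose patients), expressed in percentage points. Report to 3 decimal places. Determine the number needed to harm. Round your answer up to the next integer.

RD = 44.000; NNH = 3

risk difference = 0.6020 − 0.1620 = 0.4400 → 44.000 percentage points
absolute risk difference = 0.440000
1 / 0.440000 = 2.273 → round up → 3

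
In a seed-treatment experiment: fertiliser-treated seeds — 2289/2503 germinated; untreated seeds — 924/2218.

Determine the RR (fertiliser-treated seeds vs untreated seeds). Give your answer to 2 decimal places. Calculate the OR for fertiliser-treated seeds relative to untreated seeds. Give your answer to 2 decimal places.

RR = 2.20; OR = 14.98

risk, fertiliser-treated seeds = 2289/2503 = 0.9145
risk, untreated seeds = 924/2218 = 0.4166
RR = 0.9145 / 0.4166 = 2.20
OR = (2289 × 1294) / (214 × 924) = 2961966/197736 ≈ 14.98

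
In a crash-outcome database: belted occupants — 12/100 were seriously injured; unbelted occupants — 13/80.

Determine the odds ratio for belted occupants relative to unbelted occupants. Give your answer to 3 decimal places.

OR = (12 × 67) / (88 × 13) = 804/1144 ≈ 0.703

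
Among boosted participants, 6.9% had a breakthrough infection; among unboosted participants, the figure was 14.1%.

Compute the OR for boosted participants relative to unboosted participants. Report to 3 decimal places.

OR = 0.452

odds, boosted participants = 0.0690/0.9310 = 0.0741
odds, unboosted participants = 0.1410/0.8590 = 0.1641
OR = 0.0741 / 0.1641 = 0.452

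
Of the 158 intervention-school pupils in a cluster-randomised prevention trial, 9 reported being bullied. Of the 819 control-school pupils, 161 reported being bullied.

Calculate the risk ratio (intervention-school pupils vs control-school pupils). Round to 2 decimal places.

risk, intervention-school pupils = 9/158 = 0.0570
risk, control-school pupils = 161/819 = 0.1966
RR = 0.0570 / 0.1966 = 0.29

0.29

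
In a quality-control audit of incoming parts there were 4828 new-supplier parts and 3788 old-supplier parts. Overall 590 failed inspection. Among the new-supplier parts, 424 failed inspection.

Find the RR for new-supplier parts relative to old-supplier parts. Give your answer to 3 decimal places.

2.004

new-supplier parts without the outcome: 4828 − 424 = 4404
old-supplier parts with the outcome: 590 − 424 = 166
old-supplier parts without the outcome: 3788 − 166 = 3622
risk, new-supplier parts = 424/4828 = 0.08782
risk, old-supplier parts = 166/3788 = 0.04382
RR = 0.08782 / 0.04382 = 2.004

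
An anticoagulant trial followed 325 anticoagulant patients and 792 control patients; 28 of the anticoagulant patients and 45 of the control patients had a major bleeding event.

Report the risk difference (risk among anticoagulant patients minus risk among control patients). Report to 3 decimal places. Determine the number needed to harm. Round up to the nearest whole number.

RD = 0.029; NNH = 35

risk, anticoagulant patients = 28/325 = 0.0862
risk, control patients = 45/792 = 0.0568
risk difference = 0.0862 − 0.0568 = 0.029
absolute risk difference = 0.029336
1 / 0.029336 = 34.088 → round up → 35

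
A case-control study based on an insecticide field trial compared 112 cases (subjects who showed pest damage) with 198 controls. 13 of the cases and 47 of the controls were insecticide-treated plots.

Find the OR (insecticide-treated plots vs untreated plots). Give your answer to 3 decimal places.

OR = (13 × 151) / (47 × 99) = 1963/4653 ≈ 0.422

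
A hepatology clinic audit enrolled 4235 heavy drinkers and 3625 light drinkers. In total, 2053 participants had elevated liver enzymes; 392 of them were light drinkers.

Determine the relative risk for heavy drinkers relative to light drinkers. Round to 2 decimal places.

RR = 3.63

heavy drinkers with the outcome: 2053 − 392 = 1661
heavy drinkers without the outcome: 4235 − 1661 = 2574
light drinkers without the outcome: 3625 − 392 = 3233
risk, heavy drinkers = 1661/4235 = 0.3922
risk, light drinkers = 392/3625 = 0.1081
RR = 0.3922 / 0.1081 = 3.63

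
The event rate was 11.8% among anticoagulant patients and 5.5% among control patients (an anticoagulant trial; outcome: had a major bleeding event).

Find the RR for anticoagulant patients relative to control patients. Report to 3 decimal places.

RR = 0.1180 / 0.0550 = 2.145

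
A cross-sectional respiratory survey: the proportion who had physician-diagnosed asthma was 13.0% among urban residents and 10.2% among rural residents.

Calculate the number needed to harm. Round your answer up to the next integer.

absolute risk difference = 0.028000
1 / 0.028000 = 35.714 → round up → 36

36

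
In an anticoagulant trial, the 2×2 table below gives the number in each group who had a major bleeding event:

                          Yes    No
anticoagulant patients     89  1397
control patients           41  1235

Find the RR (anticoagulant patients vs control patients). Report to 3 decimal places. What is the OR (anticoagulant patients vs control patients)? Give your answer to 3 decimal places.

risk, anticoagulant patients = 89/1486 = 0.05989
risk, control patients = 41/1276 = 0.03213
RR = 0.05989 / 0.03213 = 1.864
odds, anticoagulant patients = 89/1397 = 0.06371
odds, control patients = 41/1235 = 0.03320
OR = 0.06371 / 0.03320 = 1.919

RR = 1.864; OR = 1.919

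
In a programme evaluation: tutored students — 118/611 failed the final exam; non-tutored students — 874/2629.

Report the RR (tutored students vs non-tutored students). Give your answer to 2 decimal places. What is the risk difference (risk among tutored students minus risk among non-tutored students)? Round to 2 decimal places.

risk, tutored students = 118/611 = 0.1931
risk, non-tutored students = 874/2629 = 0.3324
RR = 0.1931 / 0.3324 = 0.58
risk difference = 0.1931 − 0.3324 = -0.14

RR = 0.58; RD = -0.14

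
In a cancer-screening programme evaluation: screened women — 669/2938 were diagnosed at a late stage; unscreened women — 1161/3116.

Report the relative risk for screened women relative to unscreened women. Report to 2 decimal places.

risk, screened women = 669/2938 = 0.2277
risk, unscreened women = 1161/3116 = 0.3726
RR = 0.2277 / 0.3726 = 0.61

RR ≈ 0.61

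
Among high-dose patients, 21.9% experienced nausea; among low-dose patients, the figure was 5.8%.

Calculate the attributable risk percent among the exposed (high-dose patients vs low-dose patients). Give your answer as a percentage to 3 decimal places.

AR% = (0.2190 − 0.0580) / 0.2190 = 0.7352 → 73.516%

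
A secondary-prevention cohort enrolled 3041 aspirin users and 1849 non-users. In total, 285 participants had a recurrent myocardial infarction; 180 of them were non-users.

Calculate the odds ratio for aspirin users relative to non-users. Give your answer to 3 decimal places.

0.332

aspirin users with the outcome: 285 − 180 = 105
aspirin users without the outcome: 3041 − 105 = 2936
non-users without the outcome: 1849 − 180 = 1669
OR = (105 × 1669) / (2936 × 180) = 175245/528480 ≈ 0.332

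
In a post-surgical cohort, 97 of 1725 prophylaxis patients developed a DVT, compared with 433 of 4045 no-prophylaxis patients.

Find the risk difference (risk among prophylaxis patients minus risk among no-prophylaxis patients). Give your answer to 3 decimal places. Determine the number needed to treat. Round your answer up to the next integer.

RD = -0.051; NNT = 20

risk, prophylaxis patients = 97/1725 = 0.0562
risk, no-prophylaxis patients = 433/4045 = 0.1070
risk difference = 0.0562 − 0.1070 = -0.051
absolute risk difference = 0.050814
1 / 0.050814 = 19.680 → round up → 20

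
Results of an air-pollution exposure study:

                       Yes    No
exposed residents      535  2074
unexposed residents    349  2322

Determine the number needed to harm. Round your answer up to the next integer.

risk, exposed residents = 535/2609 = 0.205059
risk, unexposed residents = 349/2671 = 0.130663
absolute risk difference = 0.074397
1 / 0.074397 = 13.441 → round up → 14

NNH = 14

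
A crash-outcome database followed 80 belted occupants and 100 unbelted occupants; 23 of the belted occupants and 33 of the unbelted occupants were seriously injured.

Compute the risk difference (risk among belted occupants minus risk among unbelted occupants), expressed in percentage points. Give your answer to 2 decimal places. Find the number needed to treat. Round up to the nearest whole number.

risk, belted occupants = 23/80 = 0.2875
risk, unbelted occupants = 33/100 = 0.3300
risk difference = 0.2875 − 0.3300 = -0.0425 → -4.25 percentage points
absolute risk difference = 0.042500
1 / 0.042500 = 23.529 → round up → 24

RD = -4.25; NNT = 24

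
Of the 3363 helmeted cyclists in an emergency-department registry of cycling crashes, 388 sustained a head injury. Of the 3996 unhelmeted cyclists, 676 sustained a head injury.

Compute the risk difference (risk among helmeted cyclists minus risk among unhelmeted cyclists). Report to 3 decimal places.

risk, helmeted cyclists = 388/3363 = 0.1154
risk, unhelmeted cyclists = 676/3996 = 0.1692
risk difference = 0.1154 − 0.1692 = -0.054

RD: -0.054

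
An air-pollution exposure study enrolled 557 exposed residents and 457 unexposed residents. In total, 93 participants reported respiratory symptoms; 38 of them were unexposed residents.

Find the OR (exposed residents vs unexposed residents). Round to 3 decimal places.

exposed residents with the outcome: 93 − 38 = 55
exposed residents without the outcome: 557 − 55 = 502
unexposed residents without the outcome: 457 − 38 = 419
OR = (55 × 419) / (502 × 38) = 23045/19076 ≈ 1.208

OR: 1.208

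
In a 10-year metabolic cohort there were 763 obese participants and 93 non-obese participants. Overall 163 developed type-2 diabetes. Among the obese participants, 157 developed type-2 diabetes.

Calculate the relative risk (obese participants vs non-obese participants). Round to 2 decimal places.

obese participants without the outcome: 763 − 157 = 606
non-obese participants with the outcome: 163 − 157 = 6
non-obese participants without the outcome: 93 − 6 = 87
risk, obese participants = 157/763 = 0.2058
risk, non-obese participants = 6/93 = 0.0645
RR = 0.2058 / 0.0645 = 3.19

RR = 3.19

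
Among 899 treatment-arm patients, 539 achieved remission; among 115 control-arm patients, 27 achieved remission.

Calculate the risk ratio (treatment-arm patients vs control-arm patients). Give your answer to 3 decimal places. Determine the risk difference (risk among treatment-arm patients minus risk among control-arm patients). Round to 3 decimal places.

risk, treatment-arm patients = 539/899 = 0.5996
risk, control-arm patients = 27/115 = 0.2348
RR = 0.5996 / 0.2348 = 2.554
risk difference = 0.5996 − 0.2348 = 0.365

RR = 2.554; RD = 0.365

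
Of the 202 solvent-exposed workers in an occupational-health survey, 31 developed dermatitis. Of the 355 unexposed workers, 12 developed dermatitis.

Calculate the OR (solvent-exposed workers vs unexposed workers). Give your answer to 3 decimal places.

OR = (31 × 343) / (171 × 12) = 10633/2052 ≈ 5.182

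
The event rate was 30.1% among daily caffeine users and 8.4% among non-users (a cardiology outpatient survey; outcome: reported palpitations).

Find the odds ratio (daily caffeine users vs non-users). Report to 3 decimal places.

odds, daily caffeine users = 0.3010/0.6990 = 0.4306
odds, non-users = 0.0840/0.9160 = 0.0917
OR = 0.4306 / 0.0917 = 4.696

4.696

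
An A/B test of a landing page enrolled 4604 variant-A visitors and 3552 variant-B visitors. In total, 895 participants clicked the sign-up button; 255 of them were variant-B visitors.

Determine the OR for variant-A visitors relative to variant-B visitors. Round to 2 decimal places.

2.09

variant-A visitors with the outcome: 895 − 255 = 640
variant-A visitors without the outcome: 4604 − 640 = 3964
variant-B visitors without the outcome: 3552 − 255 = 3297
odds, variant-A visitors = 640/3964 = 0.1615
odds, variant-B visitors = 255/3297 = 0.0773
OR = 0.1615 / 0.0773 = 2.09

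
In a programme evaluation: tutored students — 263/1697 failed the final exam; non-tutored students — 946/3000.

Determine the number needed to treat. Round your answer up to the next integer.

risk, tutored students = 263/1697 = 0.154979
risk, non-tutored students = 946/3000 = 0.315333
absolute risk difference = 0.160354
1 / 0.160354 = 6.236 → round up → 7

7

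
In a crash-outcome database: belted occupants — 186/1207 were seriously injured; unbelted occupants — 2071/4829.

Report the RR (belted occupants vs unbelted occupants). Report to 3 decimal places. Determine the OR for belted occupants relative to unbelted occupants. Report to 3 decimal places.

risk, belted occupants = 186/1207 = 0.1541
risk, unbelted occupants = 2071/4829 = 0.4289
RR = 0.1541 / 0.4289 = 0.359
OR = (186 × 2758) / (1021 × 2071) = 512988/2114491 ≈ 0.243

RR = 0.359; OR = 0.243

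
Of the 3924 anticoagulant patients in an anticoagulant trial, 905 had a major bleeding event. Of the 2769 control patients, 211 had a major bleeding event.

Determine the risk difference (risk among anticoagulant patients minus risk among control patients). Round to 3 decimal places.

risk, anticoagulant patients = 905/3924 = 0.2306
risk, control patients = 211/2769 = 0.0762
risk difference = 0.2306 − 0.0762 = 0.154

0.154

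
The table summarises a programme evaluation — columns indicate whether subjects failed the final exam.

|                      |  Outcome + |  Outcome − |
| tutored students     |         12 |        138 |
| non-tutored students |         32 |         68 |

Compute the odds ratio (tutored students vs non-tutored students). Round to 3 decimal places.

OR = (12 × 68) / (138 × 32) = 816/4416 ≈ 0.185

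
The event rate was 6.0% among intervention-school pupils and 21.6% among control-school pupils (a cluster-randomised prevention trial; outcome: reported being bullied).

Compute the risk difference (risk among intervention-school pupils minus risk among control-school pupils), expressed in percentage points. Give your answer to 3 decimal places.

risk difference = 0.0600 − 0.2160 = -0.1560 → -15.600 percentage points

-15.600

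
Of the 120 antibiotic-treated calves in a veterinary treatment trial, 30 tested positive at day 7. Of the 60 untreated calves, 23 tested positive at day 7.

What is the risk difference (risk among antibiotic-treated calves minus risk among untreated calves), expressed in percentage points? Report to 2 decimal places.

-13.33

risk, antibiotic-treated calves = 30/120 = 0.2500
risk, untreated calves = 23/60 = 0.3833
risk difference = 0.2500 − 0.3833 = -0.1333 → -13.33 percentage points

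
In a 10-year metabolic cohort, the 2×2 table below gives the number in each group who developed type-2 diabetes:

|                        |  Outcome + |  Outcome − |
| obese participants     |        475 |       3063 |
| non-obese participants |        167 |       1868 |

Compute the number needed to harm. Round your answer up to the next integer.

risk, obese participants = 475/3538 = 0.134257
risk, non-obese participants = 167/2035 = 0.082064
absolute risk difference = 0.052193
1 / 0.052193 = 19.160 → round up → 20

NNH = 20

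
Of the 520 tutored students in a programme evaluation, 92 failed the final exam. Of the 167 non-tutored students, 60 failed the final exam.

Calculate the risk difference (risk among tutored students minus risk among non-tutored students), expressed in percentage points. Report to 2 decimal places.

risk, tutored students = 92/520 = 0.1769
risk, non-tutored students = 60/167 = 0.3593
risk difference = 0.1769 − 0.3593 = -0.1824 → -18.24 percentage points

RD: -18.24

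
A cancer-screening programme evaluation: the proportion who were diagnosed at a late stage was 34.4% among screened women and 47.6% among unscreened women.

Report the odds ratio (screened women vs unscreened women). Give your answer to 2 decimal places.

OR = 0.58

odds, screened women = 0.3440/0.6560 = 0.5244
odds, unscreened women = 0.4760/0.5240 = 0.9084
OR = 0.5244 / 0.9084 = 0.58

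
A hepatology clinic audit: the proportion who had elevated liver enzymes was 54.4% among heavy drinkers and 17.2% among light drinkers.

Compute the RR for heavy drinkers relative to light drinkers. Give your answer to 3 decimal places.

RR = 0.5440 / 0.1720 = 3.163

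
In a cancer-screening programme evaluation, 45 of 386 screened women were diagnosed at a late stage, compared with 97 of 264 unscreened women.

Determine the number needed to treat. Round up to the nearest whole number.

risk, screened women = 45/386 = 0.116580
risk, unscreened women = 97/264 = 0.367424
absolute risk difference = 0.250844
1 / 0.250844 = 3.987 → round up → 4

NNT ≈ 4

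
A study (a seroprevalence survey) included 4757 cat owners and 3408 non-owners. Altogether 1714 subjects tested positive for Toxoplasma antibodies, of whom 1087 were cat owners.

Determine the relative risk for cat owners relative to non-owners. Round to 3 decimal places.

RR = 1.242

cat owners without the outcome: 4757 − 1087 = 3670
non-owners with the outcome: 1714 − 1087 = 627
non-owners without the outcome: 3408 − 627 = 2781
risk, cat owners = 1087/4757 = 0.2285
risk, non-owners = 627/3408 = 0.1840
RR = 0.2285 / 0.1840 = 1.242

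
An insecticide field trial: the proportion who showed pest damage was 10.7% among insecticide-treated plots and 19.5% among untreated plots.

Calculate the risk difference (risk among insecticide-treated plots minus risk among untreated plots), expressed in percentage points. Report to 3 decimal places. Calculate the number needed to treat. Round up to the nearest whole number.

RD = -8.800; NNT = 12

risk difference = 0.1070 − 0.1950 = -0.0880 → -8.800 percentage points
absolute risk difference = 0.088000
1 / 0.088000 = 11.364 → round up → 12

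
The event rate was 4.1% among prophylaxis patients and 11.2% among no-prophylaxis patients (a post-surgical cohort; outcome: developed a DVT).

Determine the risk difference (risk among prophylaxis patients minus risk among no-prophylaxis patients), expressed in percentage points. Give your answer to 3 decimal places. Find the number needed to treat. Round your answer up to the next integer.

risk difference = 0.04100 − 0.11200 = -0.07100 → -7.100 percentage points
absolute risk difference = 0.071000
1 / 0.071000 = 14.085 → round up → 15

RD = -7.100; NNT = 15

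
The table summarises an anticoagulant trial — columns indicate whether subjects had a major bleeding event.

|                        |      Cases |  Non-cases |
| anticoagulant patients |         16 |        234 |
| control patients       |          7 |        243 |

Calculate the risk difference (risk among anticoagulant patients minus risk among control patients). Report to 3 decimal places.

RD: 0.036

risk, anticoagulant patients = 16/250 = 0.06400
risk, control patients = 7/250 = 0.02800
risk difference = 0.06400 − 0.02800 = 0.036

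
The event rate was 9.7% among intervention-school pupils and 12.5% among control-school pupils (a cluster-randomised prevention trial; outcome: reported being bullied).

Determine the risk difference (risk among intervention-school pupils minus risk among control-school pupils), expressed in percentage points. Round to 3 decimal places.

risk difference = 0.0970 − 0.1250 = -0.0280 → -2.800 percentage points

-2.800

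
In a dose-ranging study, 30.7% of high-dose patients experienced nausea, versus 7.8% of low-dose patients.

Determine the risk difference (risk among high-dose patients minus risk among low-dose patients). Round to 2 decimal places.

risk difference = 0.3070 − 0.0780 = 0.23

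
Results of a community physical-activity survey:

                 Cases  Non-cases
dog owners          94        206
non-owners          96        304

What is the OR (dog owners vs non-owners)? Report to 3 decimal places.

OR = (94 × 304) / (206 × 96) = 28576/19776 ≈ 1.445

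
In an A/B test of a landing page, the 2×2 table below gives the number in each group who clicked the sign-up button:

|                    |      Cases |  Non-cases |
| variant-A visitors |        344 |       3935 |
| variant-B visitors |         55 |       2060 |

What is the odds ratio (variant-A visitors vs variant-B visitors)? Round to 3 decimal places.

OR = (344 × 2060) / (3935 × 55) = 708640/216425 ≈ 3.274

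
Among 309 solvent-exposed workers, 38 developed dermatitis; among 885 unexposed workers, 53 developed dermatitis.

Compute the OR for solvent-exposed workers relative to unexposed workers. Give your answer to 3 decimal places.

OR = (38 × 832) / (271 × 53) = 31616/14363 ≈ 2.201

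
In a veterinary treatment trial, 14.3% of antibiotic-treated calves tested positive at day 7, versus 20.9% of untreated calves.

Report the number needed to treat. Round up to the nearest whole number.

16

absolute risk difference = 0.066000
1 / 0.066000 = 15.152 → round up → 16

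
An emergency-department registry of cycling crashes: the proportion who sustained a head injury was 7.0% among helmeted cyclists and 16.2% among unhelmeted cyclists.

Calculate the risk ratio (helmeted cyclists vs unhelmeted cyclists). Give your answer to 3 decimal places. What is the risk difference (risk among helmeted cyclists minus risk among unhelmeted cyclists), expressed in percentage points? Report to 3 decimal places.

RR = 0.0700 / 0.1620 = 0.432
risk difference = 0.0700 − 0.1620 = -0.0920 → -9.200 percentage points

RR = 0.432; RD = -9.200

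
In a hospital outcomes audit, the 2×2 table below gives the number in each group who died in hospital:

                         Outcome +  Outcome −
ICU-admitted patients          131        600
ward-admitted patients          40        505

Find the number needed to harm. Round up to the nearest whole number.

NNH = 10

risk, ICU-admitted patients = 131/731 = 0.179207
risk, ward-admitted patients = 40/545 = 0.073394
absolute risk difference = 0.105812
1 / 0.105812 = 9.451 → round up → 10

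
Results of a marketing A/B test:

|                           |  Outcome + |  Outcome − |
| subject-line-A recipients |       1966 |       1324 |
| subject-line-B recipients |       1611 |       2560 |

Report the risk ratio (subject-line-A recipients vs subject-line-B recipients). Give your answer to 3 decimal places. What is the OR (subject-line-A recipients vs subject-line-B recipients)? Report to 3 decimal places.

RR = 1.547; OR = 2.360

risk, subject-line-A recipients = 1966/3290 = 0.5976
risk, subject-line-B recipients = 1611/4171 = 0.3862
RR = 0.5976 / 0.3862 = 1.547
OR = (1966 × 2560) / (1324 × 1611) = 5032960/2132964 ≈ 2.360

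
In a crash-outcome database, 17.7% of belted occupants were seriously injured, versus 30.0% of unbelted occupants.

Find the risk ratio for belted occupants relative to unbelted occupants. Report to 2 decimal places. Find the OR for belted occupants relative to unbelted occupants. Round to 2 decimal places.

RR = 0.59; OR = 0.50

RR = 0.1770 / 0.3000 = 0.59
odds, belted occupants = 0.1770/0.8230 = 0.2151
odds, unbelted occupants = 0.3000/0.7000 = 0.4286
OR = 0.2151 / 0.4286 = 0.50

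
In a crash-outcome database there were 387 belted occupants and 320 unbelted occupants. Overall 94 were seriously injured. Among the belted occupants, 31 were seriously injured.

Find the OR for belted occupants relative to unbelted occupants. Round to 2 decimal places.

belted occupants without the outcome: 387 − 31 = 356
unbelted occupants with the outcome: 94 − 31 = 63
unbelted occupants without the outcome: 320 − 63 = 257
odds, belted occupants = 31/356 = 0.0871
odds, unbelted occupants = 63/257 = 0.2451
OR = 0.0871 / 0.2451 = 0.36

OR: 0.36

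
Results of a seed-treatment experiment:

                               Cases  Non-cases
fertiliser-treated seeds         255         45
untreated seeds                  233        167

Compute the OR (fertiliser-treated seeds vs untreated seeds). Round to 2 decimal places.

OR = (255 × 167) / (45 × 233) = 42585/10485 ≈ 4.06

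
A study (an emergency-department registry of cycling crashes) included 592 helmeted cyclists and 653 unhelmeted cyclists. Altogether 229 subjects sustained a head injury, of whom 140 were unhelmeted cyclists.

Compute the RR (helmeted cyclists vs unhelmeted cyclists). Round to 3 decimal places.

helmeted cyclists with the outcome: 229 − 140 = 89
helmeted cyclists without the outcome: 592 − 89 = 503
unhelmeted cyclists without the outcome: 653 − 140 = 513
risk, helmeted cyclists = 89/592 = 0.1503
risk, unhelmeted cyclists = 140/653 = 0.2144
RR = 0.1503 / 0.2144 = 0.701

RR = 0.701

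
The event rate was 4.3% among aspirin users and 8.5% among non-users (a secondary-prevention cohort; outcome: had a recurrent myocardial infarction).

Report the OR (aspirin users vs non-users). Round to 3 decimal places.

odds, aspirin users = 0.04300/0.95700 = 0.04493
odds, non-users = 0.08500/0.91500 = 0.09290
OR = 0.04493 / 0.09290 = 0.484

0.484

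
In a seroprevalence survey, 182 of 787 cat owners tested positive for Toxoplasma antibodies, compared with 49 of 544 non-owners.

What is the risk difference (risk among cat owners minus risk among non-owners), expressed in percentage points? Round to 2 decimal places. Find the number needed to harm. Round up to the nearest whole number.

risk, cat owners = 182/787 = 0.2313
risk, non-owners = 49/544 = 0.0901
risk difference = 0.2313 − 0.0901 = 0.1412 → 14.12 percentage points
absolute risk difference = 0.141184
1 / 0.141184 = 7.083 → round up → 8

RD = 14.12; NNH = 8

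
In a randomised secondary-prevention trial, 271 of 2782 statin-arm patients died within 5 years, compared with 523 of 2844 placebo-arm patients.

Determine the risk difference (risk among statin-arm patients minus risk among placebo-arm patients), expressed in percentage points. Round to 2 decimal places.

-8.65

risk, statin-arm patients = 271/2782 = 0.0974
risk, placebo-arm patients = 523/2844 = 0.1839
risk difference = 0.0974 − 0.1839 = -0.0865 → -8.65 percentage points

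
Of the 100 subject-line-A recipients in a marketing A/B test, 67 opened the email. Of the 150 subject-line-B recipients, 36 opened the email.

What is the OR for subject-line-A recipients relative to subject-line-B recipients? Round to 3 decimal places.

OR ≈ 6.429

odds, subject-line-A recipients = 67/33 = 2.0303
odds, subject-line-B recipients = 36/114 = 0.3158
OR = 2.0303 / 0.3158 = 6.429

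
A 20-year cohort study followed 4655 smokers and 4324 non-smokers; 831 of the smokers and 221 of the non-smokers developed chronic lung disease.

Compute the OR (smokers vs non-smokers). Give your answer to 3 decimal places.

OR = (831 × 4103) / (3824 × 221) = 3409593/845104 ≈ 4.035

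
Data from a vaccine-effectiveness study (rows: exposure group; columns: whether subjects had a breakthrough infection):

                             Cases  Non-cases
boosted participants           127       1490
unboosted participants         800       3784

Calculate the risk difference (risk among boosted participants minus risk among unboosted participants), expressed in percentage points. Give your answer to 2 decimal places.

-9.60

risk, boosted participants = 127/1617 = 0.0785
risk, unboosted participants = 800/4584 = 0.1745
risk difference = 0.0785 − 0.1745 = -0.0960 → -9.60 percentage points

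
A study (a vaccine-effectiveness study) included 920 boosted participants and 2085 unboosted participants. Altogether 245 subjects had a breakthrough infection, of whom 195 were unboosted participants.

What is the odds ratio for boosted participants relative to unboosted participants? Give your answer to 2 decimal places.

0.56

boosted participants with the outcome: 245 − 195 = 50
boosted participants without the outcome: 920 − 50 = 870
unboosted participants without the outcome: 2085 − 195 = 1890
OR = (50 × 1890) / (870 × 195) = 94500/169650 ≈ 0.56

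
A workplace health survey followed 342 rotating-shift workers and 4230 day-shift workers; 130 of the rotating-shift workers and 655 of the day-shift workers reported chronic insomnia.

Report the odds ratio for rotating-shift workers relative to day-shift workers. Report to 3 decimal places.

OR = (130 × 3575) / (212 × 655) = 464750/138860 ≈ 3.347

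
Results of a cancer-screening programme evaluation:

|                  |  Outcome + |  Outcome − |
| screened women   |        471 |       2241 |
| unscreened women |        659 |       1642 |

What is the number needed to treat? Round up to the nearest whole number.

NNT = 9

risk, screened women = 471/2712 = 0.173673
risk, unscreened women = 659/2301 = 0.286397
absolute risk difference = 0.112725
1 / 0.112725 = 8.871 → round up → 9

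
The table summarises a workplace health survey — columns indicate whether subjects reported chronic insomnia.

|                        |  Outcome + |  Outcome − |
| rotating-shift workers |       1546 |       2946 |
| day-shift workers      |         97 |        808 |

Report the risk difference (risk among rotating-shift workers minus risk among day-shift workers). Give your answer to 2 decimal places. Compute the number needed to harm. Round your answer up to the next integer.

risk, rotating-shift workers = 1546/4492 = 0.3442
risk, day-shift workers = 97/905 = 0.1072
risk difference = 0.3442 − 0.1072 = 0.24
absolute risk difference = 0.236985
1 / 0.236985 = 4.220 → round up → 5

RD = 0.24; NNH = 5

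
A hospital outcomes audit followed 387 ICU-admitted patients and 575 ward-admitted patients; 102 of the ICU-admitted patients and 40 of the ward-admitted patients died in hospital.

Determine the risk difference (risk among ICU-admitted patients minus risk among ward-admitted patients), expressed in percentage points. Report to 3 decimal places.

risk, ICU-admitted patients = 102/387 = 0.2636
risk, ward-admitted patients = 40/575 = 0.0696
risk difference = 0.2636 − 0.0696 = 0.1940 → 19.400 percentage points

19.400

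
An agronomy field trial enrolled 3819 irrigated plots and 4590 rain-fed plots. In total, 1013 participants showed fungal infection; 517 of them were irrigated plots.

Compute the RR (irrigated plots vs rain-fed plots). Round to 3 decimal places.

irrigated plots without the outcome: 3819 − 517 = 3302
rain-fed plots with the outcome: 1013 − 517 = 496
rain-fed plots without the outcome: 4590 − 496 = 4094
risk, irrigated plots = 517/3819 = 0.1354
risk, rain-fed plots = 496/4590 = 0.1081
RR = 0.1354 / 0.1081 = 1.253

1.253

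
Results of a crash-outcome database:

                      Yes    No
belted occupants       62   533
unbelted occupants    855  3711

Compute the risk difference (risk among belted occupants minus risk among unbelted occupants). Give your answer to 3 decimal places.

RD ≈ -0.083

risk, belted occupants = 62/595 = 0.1042
risk, unbelted occupants = 855/4566 = 0.1873
risk difference = 0.1042 − 0.1873 = -0.083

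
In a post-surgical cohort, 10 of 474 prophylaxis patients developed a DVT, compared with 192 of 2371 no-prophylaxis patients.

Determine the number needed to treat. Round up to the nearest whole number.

17

risk, prophylaxis patients = 10/474 = 0.021097
risk, no-prophylaxis patients = 192/2371 = 0.080978
absolute risk difference = 0.059881
1 / 0.059881 = 16.700 → round up → 17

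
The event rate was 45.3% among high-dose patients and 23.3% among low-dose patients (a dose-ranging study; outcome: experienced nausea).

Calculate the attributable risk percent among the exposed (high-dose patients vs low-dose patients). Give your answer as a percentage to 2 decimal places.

AR% = (0.4530 − 0.2330) / 0.4530 = 0.4857 → 48.57%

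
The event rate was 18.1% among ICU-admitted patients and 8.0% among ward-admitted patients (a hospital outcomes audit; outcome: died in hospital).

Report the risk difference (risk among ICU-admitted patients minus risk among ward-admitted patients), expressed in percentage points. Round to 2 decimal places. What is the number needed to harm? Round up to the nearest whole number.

RD = 10.10; NNH = 10

risk difference = 0.1810 − 0.0800 = 0.1010 → 10.10 percentage points
absolute risk difference = 0.101000
1 / 0.101000 = 9.901 → round up → 10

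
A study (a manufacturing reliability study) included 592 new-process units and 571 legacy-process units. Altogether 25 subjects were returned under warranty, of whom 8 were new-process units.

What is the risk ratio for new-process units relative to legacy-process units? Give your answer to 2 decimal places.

RR = 0.45

new-process units without the outcome: 592 − 8 = 584
legacy-process units with the outcome: 25 − 8 = 17
legacy-process units without the outcome: 571 − 17 = 554
risk, new-process units = 8/592 = 0.01351
risk, legacy-process units = 17/571 = 0.02977
RR = 0.01351 / 0.02977 = 0.45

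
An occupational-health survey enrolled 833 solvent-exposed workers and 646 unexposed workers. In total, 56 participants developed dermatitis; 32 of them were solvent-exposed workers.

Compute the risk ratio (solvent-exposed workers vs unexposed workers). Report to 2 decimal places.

solvent-exposed workers without the outcome: 833 − 32 = 801
unexposed workers with the outcome: 56 − 32 = 24
unexposed workers without the outcome: 646 − 24 = 622
risk, solvent-exposed workers = 32/833 = 0.03842
risk, unexposed workers = 24/646 = 0.03715
RR = 0.03842 / 0.03715 = 1.03

RR: 1.03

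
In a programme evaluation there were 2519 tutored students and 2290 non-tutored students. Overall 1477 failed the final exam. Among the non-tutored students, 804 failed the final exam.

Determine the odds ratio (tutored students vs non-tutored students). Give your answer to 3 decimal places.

OR: 0.674

tutored students with the outcome: 1477 − 804 = 673
tutored students without the outcome: 2519 − 673 = 1846
non-tutored students without the outcome: 2290 − 804 = 1486
odds, tutored students = 673/1846 = 0.3646
odds, non-tutored students = 804/1486 = 0.5410
OR = 0.3646 / 0.5410 = 0.674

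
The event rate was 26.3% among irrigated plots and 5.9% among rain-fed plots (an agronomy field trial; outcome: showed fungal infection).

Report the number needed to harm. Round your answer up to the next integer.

NNH ≈ 5

absolute risk difference = 0.204000
1 / 0.204000 = 4.902 → round up → 5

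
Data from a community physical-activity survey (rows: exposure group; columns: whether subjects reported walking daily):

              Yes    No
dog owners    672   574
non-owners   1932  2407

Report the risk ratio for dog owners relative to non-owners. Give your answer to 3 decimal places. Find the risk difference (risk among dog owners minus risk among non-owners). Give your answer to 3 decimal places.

RR = 1.211; RD = 0.094

risk, dog owners = 672/1246 = 0.5393
risk, non-owners = 1932/4339 = 0.4453
RR = 0.5393 / 0.4453 = 1.211
risk difference = 0.5393 − 0.4453 = 0.094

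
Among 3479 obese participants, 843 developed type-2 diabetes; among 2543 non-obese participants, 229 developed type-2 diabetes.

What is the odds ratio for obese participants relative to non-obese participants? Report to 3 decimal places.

OR = (843 × 2314) / (2636 × 229) = 1950702/603644 ≈ 3.232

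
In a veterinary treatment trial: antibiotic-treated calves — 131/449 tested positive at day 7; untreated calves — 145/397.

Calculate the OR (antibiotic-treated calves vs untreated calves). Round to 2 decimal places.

OR = (131 × 252) / (318 × 145) = 33012/46110 ≈ 0.72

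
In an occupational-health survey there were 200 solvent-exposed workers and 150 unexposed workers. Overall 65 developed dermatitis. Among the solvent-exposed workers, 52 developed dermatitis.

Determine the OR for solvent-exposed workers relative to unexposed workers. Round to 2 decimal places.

solvent-exposed workers without the outcome: 200 − 52 = 148
unexposed workers with the outcome: 65 − 52 = 13
unexposed workers without the outcome: 150 − 13 = 137
odds, solvent-exposed workers = 52/148 = 0.3514
odds, unexposed workers = 13/137 = 0.0949
OR = 0.3514 / 0.0949 = 3.70

OR = 3.70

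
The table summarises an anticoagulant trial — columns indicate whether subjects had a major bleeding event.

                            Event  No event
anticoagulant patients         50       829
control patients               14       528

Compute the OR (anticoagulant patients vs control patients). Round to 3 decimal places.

OR = (50 × 528) / (829 × 14) = 26400/11606 ≈ 2.275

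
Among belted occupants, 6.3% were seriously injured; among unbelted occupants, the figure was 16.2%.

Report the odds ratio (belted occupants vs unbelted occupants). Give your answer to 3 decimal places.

0.348

odds, belted occupants = 0.0630/0.9370 = 0.0672
odds, unbelted occupants = 0.1620/0.8380 = 0.1933
OR = 0.0672 / 0.1933 = 0.348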